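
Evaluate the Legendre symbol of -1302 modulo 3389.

(-1302/3389)
  = (1302/3389)    [3389 ≡ 1 mod 4 ⇒ (-1/3389) = +1]
  = -(651/3389)    [3389 ≡ 5 mod 8 ⇒ (2/3389) = -1]
  = -(3389/651)    [QR: 3389 ≡ 1 mod 4, sign kept]
  = -(134/651)    [3389 ≡ 134 mod 651]
  = (67/651)    [651 ≡ 3 mod 8 ⇒ (2/651) = -1]
  = -(651/67)    [QR: both ≡ 3 mod 4, sign flips]
  = -(48/67)    [651 ≡ 48 mod 67]
  = -(3/67)    [67 ≡ 3 mod 8 ⇒ (2/67)^4 = +1]
  = (67/3)    [QR: both ≡ 3 mod 4, sign flips]
  = (1/3)    [67 ≡ 1 mod 3]
  = 1    [(1/3) = 1]

1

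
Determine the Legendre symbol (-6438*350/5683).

-1

By multiplicativity, (-6438·350/5683) = (-6438/5683)·(350/5683).
First factor (-6438/5683):
(-6438/5683)
  = (4928/5683)    [-6438 ≡ 4928 mod 5683]
  = (77/5683)    [5683 ≡ 3 mod 8 ⇒ (2/5683)^6 = +1]
  = (5683/77)    [QR: 77 ≡ 1 mod 4, sign kept]
  = (62/77)    [5683 ≡ 62 mod 77]
  = -(31/77)    [77 ≡ 5 mod 8 ⇒ (2/77) = -1]
  = -(77/31)    [QR: 77 ≡ 1 mod 4, sign kept]
  = -(15/31)    [77 ≡ 15 mod 31]
  = (31/15)    [QR: both ≡ 3 mod 4, sign flips]
  = (1/15)    [31 ≡ 1 mod 15]
  = 1    [(1/15) = 1]
Second factor (350/5683):
(350/5683)
  = -(175/5683)    [5683 ≡ 3 mod 8 ⇒ (2/5683) = -1]
  = (5683/175)    [QR: both ≡ 3 mod 4, sign flips]
  = (83/175)    [5683 ≡ 83 mod 175]
  = -(175/83)    [QR: both ≡ 3 mod 4, sign flips]
  = -(9/83)    [175 ≡ 9 mod 83]
  = -(83/9)    [QR: 9 ≡ 1 mod 4, sign kept]
  = -(2/9)    [83 ≡ 2 mod 9]
  = -(1/9)    [9 ≡ 1 mod 8 ⇒ (2/9) = +1]
  = -1    [(1/9) = 1]
Product: (1)·(-1) = -1.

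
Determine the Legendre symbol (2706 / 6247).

Factor out 2: 2706 = 2·1353. Since 6247 ≡ 7 (mod 8), (2 / 6247) = +1. Now have (1353 / 6247).
1353 ≡ 1 (mod 4), so quadratic reciprocity gives (1353 / 6247) = (6247 / 1353). Reduce: 6247 ≡ 835 (mod 1353). Now have (835 / 1353).
1353 ≡ 1 (mod 4), so quadratic reciprocity gives (835 / 1353) = (1353 / 835). Reduce: 1353 ≡ 518 (mod 835). Now have (518 / 835).
Factor out 2: 518 = 2·259. Since 835 ≡ 3 (mod 8), (2 / 835) = -1. Now have -(259 / 835).
Both 259 ≡ 3 and 835 ≡ 3 (mod 4), so reciprocity gives (259 / 835) = -(835 / 259). Reduce: 835 ≡ 58 (mod 259). Now have (58 / 259).
Factor out 2: 58 = 2·29. Since 259 ≡ 3 (mod 8), (2 / 259) = -1. Now have -(29 / 259).
29 ≡ 1 (mod 4), so quadratic reciprocity gives (29 / 259) = (259 / 29). Reduce: 259 ≡ 27 (mod 29). Now have -(27 / 29).
29 ≡ 1 (mod 4), so quadratic reciprocity gives (27 / 29) = (29 / 27). Reduce: 29 ≡ 2 (mod 27). Now have -(2 / 27).
Factor out 2: 2 = 2. Since 27 ≡ 3 (mod 8), (2 / 27) = -1. Now have (1 / 27).
(1 / 27) = 1. Collecting the sign factors: 1.

1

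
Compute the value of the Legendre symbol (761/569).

Reduce the numerator: 761 ≡ 192 (mod 569), so (761/569) = (192/569).
Factor out 2: 192 = 2^6·3. Since 569 ≡ 1 (mod 8), (2/569) = +1, and (2/569)^6 = +1. Now have (3/569).
569 ≡ 1 (mod 4), so quadratic reciprocity gives (3/569) = (569/3). Reduce: 569 ≡ 2 (mod 3). Now have (2/3).
Factor out 2: 2 = 2. Since 3 ≡ 3 (mod 8), (2/3) = -1. Now have -(1/3).
(1/3) = 1. Collecting the sign factors: -1.

-1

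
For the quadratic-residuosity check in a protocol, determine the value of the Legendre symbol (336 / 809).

(336 / 809)
  = (21 / 809)    [809 ≡ 1 mod 8 ⇒ (2 / 809)^4 = +1]
  = (809 / 21)    [QR: 21 ≡ 1 mod 4, sign kept]
  = (11 / 21)    [809 ≡ 11 mod 21]
  = (21 / 11)    [QR: 21 ≡ 1 mod 4, sign kept]
  = (10 / 11)    [21 ≡ 10 mod 11]
  = -(5 / 11)    [11 ≡ 3 mod 8 ⇒ (2 / 11) = -1]
  = -(11 / 5)    [QR: 5 ≡ 1 mod 4, sign kept]
  = -(1 / 5)    [11 ≡ 1 mod 5]
  = -1    [(1 / 5) = 1]

-1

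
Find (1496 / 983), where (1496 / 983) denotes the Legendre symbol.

Reduce the numerator: 1496 ≡ 513 (mod 983), so (1496 / 983) = (513 / 983).
513 ≡ 1 (mod 4), so quadratic reciprocity gives (513 / 983) = (983 / 513). Reduce: 983 ≡ 470 (mod 513). Now have (470 / 513).
Factor out 2: 470 = 2·235. Since 513 ≡ 1 (mod 8), (2 / 513) = +1. Now have (235 / 513).
513 ≡ 1 (mod 4), so quadratic reciprocity gives (235 / 513) = (513 / 235). Reduce: 513 ≡ 43 (mod 235). Now have (43 / 235).
Both 43 ≡ 3 and 235 ≡ 3 (mod 4), so reciprocity gives (43 / 235) = -(235 / 43). Reduce: 235 ≡ 20 (mod 43). Now have -(20 / 43).
Factor out 2: 20 = 2^2·5. Since 43 ≡ 3 (mod 8), (2 / 43) = -1, and (2 / 43)^2 = +1. Now have -(5 / 43).
5 ≡ 1 (mod 4), so quadratic reciprocity gives (5 / 43) = (43 / 5). Reduce: 43 ≡ 3 (mod 5). Now have -(3 / 5).
5 ≡ 1 (mod 4), so quadratic reciprocity gives (3 / 5) = (5 / 3). Reduce: 5 ≡ 2 (mod 3). Now have -(2 / 3).
Factor out 2: 2 = 2. Since 3 ≡ 3 (mod 8), (2 / 3) = -1. Now have (1 / 3).
(1 / 3) = 1. Collecting the sign factors: 1.

1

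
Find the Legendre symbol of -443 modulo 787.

(-443|787)
  = -(443|787)    [787 ≡ 3 mod 4 ⇒ (-1|787) = -1]
  = (787|443)    [QR: both ≡ 3 mod 4, sign flips]
  = (344|443)    [787 ≡ 344 mod 443]
  = -(43|443)    [443 ≡ 3 mod 8 ⇒ (2|443)^3 = -1]
  = (443|43)    [QR: both ≡ 3 mod 4, sign flips]
  = (13|43)    [443 ≡ 13 mod 43]
  = (43|13)    [QR: 13 ≡ 1 mod 4, sign kept]
  = (4|13)    [43 ≡ 4 mod 13]
  = (1|13)    [13 ≡ 5 mod 8 ⇒ (2|13)^2 = +1]
  = 1    [(1|13) = 1]

1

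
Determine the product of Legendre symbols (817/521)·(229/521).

By multiplicativity, (817·229/521) = (817/521)·(229/521).
First factor (817/521):
Reduce the numerator: 817 ≡ 296 (mod 521), so (817/521) = (296/521).
Factor out 2: 296 = 2^3·37. Since 521 ≡ 1 (mod 8), (2/521) = +1, and (2/521)^3 = +1. Now have (37/521).
37 ≡ 1 (mod 4), so quadratic reciprocity gives (37/521) = (521/37). Reduce: 521 ≡ 3 (mod 37). Now have (3/37).
37 ≡ 1 (mod 4), so quadratic reciprocity gives (3/37) = (37/3). Reduce: 37 ≡ 1 (mod 3). Now have (1/3).
(1/3) = 1. Collecting the sign factors: 1.
Second factor (229/521):
229 ≡ 1 (mod 4), so quadratic reciprocity gives (229/521) = (521/229). Reduce: 521 ≡ 63 (mod 229). Now have (63/229).
229 ≡ 1 (mod 4), so quadratic reciprocity gives (63/229) = (229/63). Reduce: 229 ≡ 40 (mod 63). Now have (40/63).
Factor out 2: 40 = 2^3·5. Since 63 ≡ 7 (mod 8), (2/63) = +1, and (2/63)^3 = +1. Now have (5/63).
5 ≡ 1 (mod 4), so quadratic reciprocity gives (5/63) = (63/5). Reduce: 63 ≡ 3 (mod 5). Now have (3/5).
5 ≡ 1 (mod 4), so quadratic reciprocity gives (3/5) = (5/3). Reduce: 5 ≡ 2 (mod 3). Now have (2/3).
Factor out 2: 2 = 2. Since 3 ≡ 3 (mod 8), (2/3) = -1. Now have -(1/3).
(1/3) = 1. Collecting the sign factors: -1.
Product: (1)·(-1) = -1.

-1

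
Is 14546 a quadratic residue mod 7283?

yes

Reduce the numerator: 14546 ≡ 7263 (mod 7283), so (14546|7283) = (7263|7283).
Both 7263 ≡ 3 and 7283 ≡ 3 (mod 4), so reciprocity gives (7263|7283) = -(7283|7263). Reduce: 7283 ≡ 20 (mod 7263). Now have -(20|7263).
Factor out 2: 20 = 2^2·5. Since 7263 ≡ 7 (mod 8), (2|7263) = +1, and (2|7263)^2 = +1. Now have -(5|7263).
5 ≡ 1 (mod 4), so quadratic reciprocity gives (5|7263) = (7263|5). Reduce: 7263 ≡ 3 (mod 5). Now have -(3|5).
5 ≡ 1 (mod 4), so quadratic reciprocity gives (3|5) = (5|3). Reduce: 5 ≡ 2 (mod 3). Now have -(2|3).
Factor out 2: 2 = 2. Since 3 ≡ 3 (mod 8), (2|3) = -1. Now have (1|3).
(1|3) = 1. Collecting the sign factors: 1.
The Legendre symbol is 1, so x^2 ≡ 14546 (mod 7283) has solution.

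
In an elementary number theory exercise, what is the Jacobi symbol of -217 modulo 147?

Reduce the numerator: -217 ≡ 77 (mod 147), so (-217/147) = (77/147).
77 ≡ 1 (mod 4), so quadratic reciprocity gives (77/147) = (147/77). Reduce: 147 ≡ 70 (mod 77). Now have (70/77).
Factor out 2: 70 = 2·35. Since 77 ≡ 5 (mod 8), (2/77) = -1. Now have -(35/77).
77 ≡ 1 (mod 4), so quadratic reciprocity gives (35/77) = (77/35). Reduce: 77 ≡ 7 (mod 35). Now have -(7/35).
Both 7 ≡ 3 and 35 ≡ 3 (mod 4), so reciprocity gives (7/35) = -(35/7). Reduce: 35 ≡ 0 (mod 7). Now have (0/7).
The numerator is now 0 with denominator 7 > 1: the symbol is 0.

0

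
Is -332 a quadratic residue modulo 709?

Reduce the numerator: -332 ≡ 377 (mod 709), so (-332/709) = (377/709).
377 ≡ 1 (mod 4), so quadratic reciprocity gives (377/709) = (709/377). Reduce: 709 ≡ 332 (mod 377). Now have (332/377).
Factor out 2: 332 = 2^2·83. Since 377 ≡ 1 (mod 8), (2/377) = +1, and (2/377)^2 = +1. Now have (83/377).
377 ≡ 1 (mod 4), so quadratic reciprocity gives (83/377) = (377/83). Reduce: 377 ≡ 45 (mod 83). Now have (45/83).
45 ≡ 1 (mod 4), so quadratic reciprocity gives (45/83) = (83/45). Reduce: 83 ≡ 38 (mod 45). Now have (38/45).
Factor out 2: 38 = 2·19. Since 45 ≡ 5 (mod 8), (2/45) = -1. Now have -(19/45).
45 ≡ 1 (mod 4), so quadratic reciprocity gives (19/45) = (45/19). Reduce: 45 ≡ 7 (mod 19). Now have -(7/19).
Both 7 ≡ 3 and 19 ≡ 3 (mod 4), so reciprocity gives (7/19) = -(19/7). Reduce: 19 ≡ 5 (mod 7). Now have (5/7).
5 ≡ 1 (mod 4), so quadratic reciprocity gives (5/7) = (7/5). Reduce: 7 ≡ 2 (mod 5). Now have (2/5).
Factor out 2: 2 = 2. Since 5 ≡ 5 (mod 8), (2/5) = -1. Now have -(1/5).
(1/5) = 1. Collecting the sign factors: -1.
(-332/709) = -1, and 709 is prime, so -332 is not a quadratic residue mod 709.

no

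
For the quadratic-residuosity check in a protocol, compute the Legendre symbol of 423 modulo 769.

1

(423 / 769)
  = (769 / 423)    [QR: 769 ≡ 1 mod 4, sign kept]
  = (346 / 423)    [769 ≡ 346 mod 423]
  = (173 / 423)    [423 ≡ 7 mod 8 ⇒ (2 / 423) = +1]
  = (423 / 173)    [QR: 173 ≡ 1 mod 4, sign kept]
  = (77 / 173)    [423 ≡ 77 mod 173]
  = (173 / 77)    [QR: 77 ≡ 1 mod 4, sign kept]
  = (19 / 77)    [173 ≡ 19 mod 77]
  = (77 / 19)    [QR: 77 ≡ 1 mod 4, sign kept]
  = (1 / 19)    [77 ≡ 1 mod 19]
  = 1    [(1 / 19) = 1]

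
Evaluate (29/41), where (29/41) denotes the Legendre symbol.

-1

(29/41)
  = (41/29)    [QR: 29 ≡ 1 mod 4, sign kept]
  = (12/29)    [41 ≡ 12 mod 29]
  = (3/29)    [29 ≡ 5 mod 8 ⇒ (2/29)^2 = +1]
  = (29/3)    [QR: 29 ≡ 1 mod 4, sign kept]
  = (2/3)    [29 ≡ 2 mod 3]
  = -(1/3)    [3 ≡ 3 mod 8 ⇒ (2/3) = -1]
  = -1    [(1/3) = 1]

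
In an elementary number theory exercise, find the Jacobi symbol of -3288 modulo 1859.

Reduce the numerator: -3288 ≡ 430 (mod 1859), so (-3288/1859) = (430/1859).
Factor out 2: 430 = 2·215. Since 1859 ≡ 3 (mod 8), (2/1859) = -1. Now have -(215/1859).
Both 215 ≡ 3 and 1859 ≡ 3 (mod 4), so reciprocity gives (215/1859) = -(1859/215). Reduce: 1859 ≡ 139 (mod 215). Now have (139/215).
Both 139 ≡ 3 and 215 ≡ 3 (mod 4), so reciprocity gives (139/215) = -(215/139). Reduce: 215 ≡ 76 (mod 139). Now have -(76/139).
Factor out 2: 76 = 2^2·19. Since 139 ≡ 3 (mod 8), (2/139) = -1, and (2/139)^2 = +1. Now have -(19/139).
Both 19 ≡ 3 and 139 ≡ 3 (mod 4), so reciprocity gives (19/139) = -(139/19). Reduce: 139 ≡ 6 (mod 19). Now have (6/19).
Factor out 2: 6 = 2·3. Since 19 ≡ 3 (mod 8), (2/19) = -1. Now have -(3/19).
Both 3 ≡ 3 and 19 ≡ 3 (mod 4), so reciprocity gives (3/19) = -(19/3). Reduce: 19 ≡ 1 (mod 3). Now have (1/3).
(1/3) = 1. Collecting the sign factors: 1.

1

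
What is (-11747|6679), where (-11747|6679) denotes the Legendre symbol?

-1

Reduce the numerator: -11747 ≡ 1611 (mod 6679), so (-11747|6679) = (1611|6679).
Both 1611 ≡ 3 and 6679 ≡ 3 (mod 4), so reciprocity gives (1611|6679) = -(6679|1611). Reduce: 6679 ≡ 235 (mod 1611). Now have -(235|1611).
Both 235 ≡ 3 and 1611 ≡ 3 (mod 4), so reciprocity gives (235|1611) = -(1611|235). Reduce: 1611 ≡ 201 (mod 235). Now have (201|235).
201 ≡ 1 (mod 4), so quadratic reciprocity gives (201|235) = (235|201). Reduce: 235 ≡ 34 (mod 201). Now have (34|201).
Factor out 2: 34 = 2·17. Since 201 ≡ 1 (mod 8), (2|201) = +1. Now have (17|201).
17 ≡ 1 (mod 4), so quadratic reciprocity gives (17|201) = (201|17). Reduce: 201 ≡ 14 (mod 17). Now have (14|17).
Factor out 2: 14 = 2·7. Since 17 ≡ 1 (mod 8), (2|17) = +1. Now have (7|17).
17 ≡ 1 (mod 4), so quadratic reciprocity gives (7|17) = (17|7). Reduce: 17 ≡ 3 (mod 7). Now have (3|7).
Both 3 ≡ 3 and 7 ≡ 3 (mod 4), so reciprocity gives (3|7) = -(7|3). Reduce: 7 ≡ 1 (mod 3). Now have -(1|3).
(1|3) = 1. Collecting the sign factors: -1.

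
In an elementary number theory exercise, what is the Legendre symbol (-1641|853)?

1

Pull out -1: (-1641|853) = (-1|853)·(1641|853). Since 853 ≡ 1 (mod 4), (-1|853) = +1. Now have (1641|853).
Reduce the numerator: 1641 ≡ 788 (mod 853), so (1641|853) = (788|853).
Factor out 2: 788 = 2^2·197. Since 853 ≡ 5 (mod 8), (2|853) = -1, and (2|853)^2 = +1. Now have (197|853).
197 ≡ 1 (mod 4), so quadratic reciprocity gives (197|853) = (853|197). Reduce: 853 ≡ 65 (mod 197). Now have (65|197).
65 ≡ 1 (mod 4), so quadratic reciprocity gives (65|197) = (197|65). Reduce: 197 ≡ 2 (mod 65). Now have (2|65).
Factor out 2: 2 = 2. Since 65 ≡ 1 (mod 8), (2|65) = +1. Now have (1|65).
(1|65) = 1. Collecting the sign factors: 1.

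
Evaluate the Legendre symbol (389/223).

1

(389/223)
  = (166/223)    [389 ≡ 166 mod 223]
  = (83/223)    [223 ≡ 7 mod 8 ⇒ (2/223) = +1]
  = -(223/83)    [QR: both ≡ 3 mod 4, sign flips]
  = -(57/83)    [223 ≡ 57 mod 83]
  = -(83/57)    [QR: 57 ≡ 1 mod 4, sign kept]
  = -(26/57)    [83 ≡ 26 mod 57]
  = -(13/57)    [57 ≡ 1 mod 8 ⇒ (2/57) = +1]
  = -(57/13)    [QR: 13 ≡ 1 mod 4, sign kept]
  = -(5/13)    [57 ≡ 5 mod 13]
  = -(13/5)    [QR: 5 ≡ 1 mod 4, sign kept]
  = -(3/5)    [13 ≡ 3 mod 5]
  = -(5/3)    [QR: 5 ≡ 1 mod 4, sign kept]
  = -(2/3)    [5 ≡ 2 mod 3]
  = (1/3)    [3 ≡ 3 mod 8 ⇒ (2/3) = -1]
  = 1    [(1/3) = 1]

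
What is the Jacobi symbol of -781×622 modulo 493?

1

By multiplicativity, (-781·622 / 493) = (-781 / 493)·(622 / 493).
First factor (-781 / 493):
(-781 / 493)
  = (205 / 493)    [-781 ≡ 205 mod 493]
  = (493 / 205)    [QR: 205 ≡ 1 mod 4, sign kept]
  = (83 / 205)    [493 ≡ 83 mod 205]
  = (205 / 83)    [QR: 205 ≡ 1 mod 4, sign kept]
  = (39 / 83)    [205 ≡ 39 mod 83]
  = -(83 / 39)    [QR: both ≡ 3 mod 4, sign flips]
  = -(5 / 39)    [83 ≡ 5 mod 39]
  = -(39 / 5)    [QR: 5 ≡ 1 mod 4, sign kept]
  = -(4 / 5)    [39 ≡ 4 mod 5]
  = -(1 / 5)    [5 ≡ 5 mod 8 ⇒ (2 / 5)^2 = +1]
  = -1    [(1 / 5) = 1]
Second factor (622 / 493):
(622 / 493)
  = (129 / 493)    [622 ≡ 129 mod 493]
  = (493 / 129)    [QR: 129 ≡ 1 mod 4, sign kept]
  = (106 / 129)    [493 ≡ 106 mod 129]
  = (53 / 129)    [129 ≡ 1 mod 8 ⇒ (2 / 129) = +1]
  = (129 / 53)    [QR: 53 ≡ 1 mod 4, sign kept]
  = (23 / 53)    [129 ≡ 23 mod 53]
  = (53 / 23)    [QR: 53 ≡ 1 mod 4, sign kept]
  = (7 / 23)    [53 ≡ 7 mod 23]
  = -(23 / 7)    [QR: both ≡ 3 mod 4, sign flips]
  = -(2 / 7)    [23 ≡ 2 mod 7]
  = -(1 / 7)    [7 ≡ 7 mod 8 ⇒ (2 / 7) = +1]
  = -1    [(1 / 7) = 1]
Product: (-1)·(-1) = 1.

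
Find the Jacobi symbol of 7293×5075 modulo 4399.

1

By multiplicativity, (7293·5075|4399) = (7293|4399)·(5075|4399).
First factor (7293|4399):
(7293|4399)
  = (2894|4399)    [7293 ≡ 2894 mod 4399]
  = (1447|4399)    [4399 ≡ 7 mod 8 ⇒ (2|4399) = +1]
  = -(4399|1447)    [QR: both ≡ 3 mod 4, sign flips]
  = -(58|1447)    [4399 ≡ 58 mod 1447]
  = -(29|1447)    [1447 ≡ 7 mod 8 ⇒ (2|1447) = +1]
  = -(1447|29)    [QR: 29 ≡ 1 mod 4, sign kept]
  = -(26|29)    [1447 ≡ 26 mod 29]
  = (13|29)    [29 ≡ 5 mod 8 ⇒ (2|29) = -1]
  = (29|13)    [QR: 13 ≡ 1 mod 4, sign kept]
  = (3|13)    [29 ≡ 3 mod 13]
  = (13|3)    [QR: 13 ≡ 1 mod 4, sign kept]
  = (1|3)    [13 ≡ 1 mod 3]
  = 1    [(1|3) = 1]
Second factor (5075|4399):
(5075|4399)
  = (676|4399)    [5075 ≡ 676 mod 4399]
  = (169|4399)    [4399 ≡ 7 mod 8 ⇒ (2|4399)^2 = +1]
  = (4399|169)    [QR: 169 ≡ 1 mod 4, sign kept]
  = (5|169)    [4399 ≡ 5 mod 169]
  = (169|5)    [QR: 5 ≡ 1 mod 4, sign kept]
  = (4|5)    [169 ≡ 4 mod 5]
  = (1|5)    [5 ≡ 5 mod 8 ⇒ (2|5)^2 = +1]
  = 1    [(1|5) = 1]
Product: (1)·(1) = 1.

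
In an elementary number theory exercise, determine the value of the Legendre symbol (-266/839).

Reduce the numerator: -266 ≡ 573 (mod 839), so (-266/839) = (573/839).
573 ≡ 1 (mod 4), so quadratic reciprocity gives (573/839) = (839/573). Reduce: 839 ≡ 266 (mod 573). Now have (266/573).
Factor out 2: 266 = 2·133. Since 573 ≡ 5 (mod 8), (2/573) = -1. Now have -(133/573).
133 ≡ 1 (mod 4), so quadratic reciprocity gives (133/573) = (573/133). Reduce: 573 ≡ 41 (mod 133). Now have -(41/133).
41 ≡ 1 (mod 4), so quadratic reciprocity gives (41/133) = (133/41). Reduce: 133 ≡ 10 (mod 41). Now have -(10/41).
Factor out 2: 10 = 2·5. Since 41 ≡ 1 (mod 8), (2/41) = +1. Now have -(5/41).
5 ≡ 1 (mod 4), so quadratic reciprocity gives (5/41) = (41/5). Reduce: 41 ≡ 1 (mod 5). Now have -(1/5).
(1/5) = 1. Collecting the sign factors: -1.

-1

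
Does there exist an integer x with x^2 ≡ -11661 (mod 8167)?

no

(-11661|8167)
  = -(11661|8167)    [8167 ≡ 3 mod 4 ⇒ (-1|8167) = -1]
  = -(3494|8167)    [11661 ≡ 3494 mod 8167]
  = -(1747|8167)    [8167 ≡ 7 mod 8 ⇒ (2|8167) = +1]
  = (8167|1747)    [QR: both ≡ 3 mod 4, sign flips]
  = (1179|1747)    [8167 ≡ 1179 mod 1747]
  = -(1747|1179)    [QR: both ≡ 3 mod 4, sign flips]
  = -(568|1179)    [1747 ≡ 568 mod 1179]
  = (71|1179)    [1179 ≡ 3 mod 8 ⇒ (2|1179)^3 = -1]
  = -(1179|71)    [QR: both ≡ 3 mod 4, sign flips]
  = -(43|71)    [1179 ≡ 43 mod 71]
  = (71|43)    [QR: both ≡ 3 mod 4, sign flips]
  = (28|43)    [71 ≡ 28 mod 43]
  = (7|43)    [43 ≡ 3 mod 8 ⇒ (2|43)^2 = +1]
  = -(43|7)    [QR: both ≡ 3 mod 4, sign flips]
  = -(1|7)    [43 ≡ 1 mod 7]
  = -1    [(1|7) = 1]
The Legendre symbol is -1, so x^2 ≡ -11661 (mod 8167) has no solution.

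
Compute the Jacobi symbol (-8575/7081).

1

(-8575/7081)
  = (5587/7081)    [-8575 ≡ 5587 mod 7081]
  = (7081/5587)    [QR: 7081 ≡ 1 mod 4, sign kept]
  = (1494/5587)    [7081 ≡ 1494 mod 5587]
  = -(747/5587)    [5587 ≡ 3 mod 8 ⇒ (2/5587) = -1]
  = (5587/747)    [QR: both ≡ 3 mod 4, sign flips]
  = (358/747)    [5587 ≡ 358 mod 747]
  = -(179/747)    [747 ≡ 3 mod 8 ⇒ (2/747) = -1]
  = (747/179)    [QR: both ≡ 3 mod 4, sign flips]
  = (31/179)    [747 ≡ 31 mod 179]
  = -(179/31)    [QR: both ≡ 3 mod 4, sign flips]
  = -(24/31)    [179 ≡ 24 mod 31]
  = -(3/31)    [31 ≡ 7 mod 8 ⇒ (2/31)^3 = +1]
  = (31/3)    [QR: both ≡ 3 mod 4, sign flips]
  = (1/3)    [31 ≡ 1 mod 3]
  = 1    [(1/3) = 1]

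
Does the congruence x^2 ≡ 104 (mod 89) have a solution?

no

Reduce the numerator: 104 ≡ 15 (mod 89), so (104/89) = (15/89).
89 ≡ 1 (mod 4), so quadratic reciprocity gives (15/89) = (89/15). Reduce: 89 ≡ 14 (mod 15). Now have (14/15).
Factor out 2: 14 = 2·7. Since 15 ≡ 7 (mod 8), (2/15) = +1. Now have (7/15).
Both 7 ≡ 3 and 15 ≡ 3 (mod 4), so reciprocity gives (7/15) = -(15/7). Reduce: 15 ≡ 1 (mod 7). Now have -(1/7).
(1/7) = 1. Collecting the sign factors: -1.
(104/89) = -1, and 89 is prime, so 104 is not a quadratic residue mod 89.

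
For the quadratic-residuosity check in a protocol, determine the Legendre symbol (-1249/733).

-1

(-1249/733)
  = (217/733)    [-1249 ≡ 217 mod 733]
  = (733/217)    [QR: 217 ≡ 1 mod 4, sign kept]
  = (82/217)    [733 ≡ 82 mod 217]
  = (41/217)    [217 ≡ 1 mod 8 ⇒ (2/217) = +1]
  = (217/41)    [QR: 41 ≡ 1 mod 4, sign kept]
  = (12/41)    [217 ≡ 12 mod 41]
  = (3/41)    [41 ≡ 1 mod 8 ⇒ (2/41)^2 = +1]
  = (41/3)    [QR: 41 ≡ 1 mod 4, sign kept]
  = (2/3)    [41 ≡ 2 mod 3]
  = -(1/3)    [3 ≡ 3 mod 8 ⇒ (2/3) = -1]
  = -1    [(1/3) = 1]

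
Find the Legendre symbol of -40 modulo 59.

1

(-40/59)
  = (19/59)    [-40 ≡ 19 mod 59]
  = -(59/19)    [QR: both ≡ 3 mod 4, sign flips]
  = -(2/19)    [59 ≡ 2 mod 19]
  = (1/19)    [19 ≡ 3 mod 8 ⇒ (2/19) = -1]
  = 1    [(1/19) = 1]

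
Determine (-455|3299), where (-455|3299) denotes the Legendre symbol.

1

(-455|3299)
  = -(455|3299)    [3299 ≡ 3 mod 4 ⇒ (-1|3299) = -1]
  = (3299|455)    [QR: both ≡ 3 mod 4, sign flips]
  = (114|455)    [3299 ≡ 114 mod 455]
  = (57|455)    [455 ≡ 7 mod 8 ⇒ (2|455) = +1]
  = (455|57)    [QR: 57 ≡ 1 mod 4, sign kept]
  = (56|57)    [455 ≡ 56 mod 57]
  = (7|57)    [57 ≡ 1 mod 8 ⇒ (2|57)^3 = +1]
  = (57|7)    [QR: 57 ≡ 1 mod 4, sign kept]
  = (1|7)    [57 ≡ 1 mod 7]
  = 1    [(1|7) = 1]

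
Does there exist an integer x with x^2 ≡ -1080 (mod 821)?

yes

Pull out -1: (-1080/821) = (-1/821)·(1080/821). Since 821 ≡ 1 (mod 4), (-1/821) = +1. Now have (1080/821).
Reduce the numerator: 1080 ≡ 259 (mod 821), so (1080/821) = (259/821).
821 ≡ 1 (mod 4), so quadratic reciprocity gives (259/821) = (821/259). Reduce: 821 ≡ 44 (mod 259). Now have (44/259).
Factor out 2: 44 = 2^2·11. Since 259 ≡ 3 (mod 8), (2/259) = -1, and (2/259)^2 = +1. Now have (11/259).
Both 11 ≡ 3 and 259 ≡ 3 (mod 4), so reciprocity gives (11/259) = -(259/11). Reduce: 259 ≡ 6 (mod 11). Now have -(6/11).
Factor out 2: 6 = 2·3. Since 11 ≡ 3 (mod 8), (2/11) = -1. Now have (3/11).
Both 3 ≡ 3 and 11 ≡ 3 (mod 4), so reciprocity gives (3/11) = -(11/3). Reduce: 11 ≡ 2 (mod 3). Now have -(2/3).
Factor out 2: 2 = 2. Since 3 ≡ 3 (mod 8), (2/3) = -1. Now have (1/3).
(1/3) = 1. Collecting the sign factors: 1.
The Legendre symbol is 1, so x^2 ≡ -1080 (mod 821) has solution.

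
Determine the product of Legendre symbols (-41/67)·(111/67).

By multiplicativity, (-41·111/67) = (-41/67)·(111/67).
First factor (-41/67):
Pull out -1: (-41/67) = (-1/67)·(41/67). Since 67 ≡ 3 (mod 4), (-1/67) = -1. Now have -(41/67).
41 ≡ 1 (mod 4), so quadratic reciprocity gives (41/67) = (67/41). Reduce: 67 ≡ 26 (mod 41). Now have -(26/41).
Factor out 2: 26 = 2·13. Since 41 ≡ 1 (mod 8), (2/41) = +1. Now have -(13/41).
13 ≡ 1 (mod 4), so quadratic reciprocity gives (13/41) = (41/13). Reduce: 41 ≡ 2 (mod 13). Now have -(2/13).
Factor out 2: 2 = 2. Since 13 ≡ 5 (mod 8), (2/13) = -1. Now have (1/13).
(1/13) = 1. Collecting the sign factors: 1.
Second factor (111/67):
Reduce the numerator: 111 ≡ 44 (mod 67), so (111/67) = (44/67).
Factor out 2: 44 = 2^2·11. Since 67 ≡ 3 (mod 8), (2/67) = -1, and (2/67)^2 = +1. Now have (11/67).
Both 11 ≡ 3 and 67 ≡ 3 (mod 4), so reciprocity gives (11/67) = -(67/11). Reduce: 67 ≡ 1 (mod 11). Now have -(1/11).
(1/11) = 1. Collecting the sign factors: -1.
Product: (1)·(-1) = -1.

-1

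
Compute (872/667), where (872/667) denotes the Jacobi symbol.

1

Reduce the numerator: 872 ≡ 205 (mod 667), so (872/667) = (205/667).
205 ≡ 1 (mod 4), so quadratic reciprocity gives (205/667) = (667/205). Reduce: 667 ≡ 52 (mod 205). Now have (52/205).
Factor out 2: 52 = 2^2·13. Since 205 ≡ 5 (mod 8), (2/205) = -1, and (2/205)^2 = +1. Now have (13/205).
13 ≡ 1 (mod 4), so quadratic reciprocity gives (13/205) = (205/13). Reduce: 205 ≡ 10 (mod 13). Now have (10/13).
Factor out 2: 10 = 2·5. Since 13 ≡ 5 (mod 8), (2/13) = -1. Now have -(5/13).
5 ≡ 1 (mod 4), so quadratic reciprocity gives (5/13) = (13/5). Reduce: 13 ≡ 3 (mod 5). Now have -(3/5).
5 ≡ 1 (mod 4), so quadratic reciprocity gives (3/5) = (5/3). Reduce: 5 ≡ 2 (mod 3). Now have -(2/3).
Factor out 2: 2 = 2. Since 3 ≡ 3 (mod 8), (2/3) = -1. Now have (1/3).
(1/3) = 1. Collecting the sign factors: 1.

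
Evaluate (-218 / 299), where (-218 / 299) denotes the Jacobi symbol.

(-218 / 299)
  = -(218 / 299)    [299 ≡ 3 mod 4 ⇒ (-1 / 299) = -1]
  = (109 / 299)    [299 ≡ 3 mod 8 ⇒ (2 / 299) = -1]
  = (299 / 109)    [QR: 109 ≡ 1 mod 4, sign kept]
  = (81 / 109)    [299 ≡ 81 mod 109]
  = (109 / 81)    [QR: 81 ≡ 1 mod 4, sign kept]
  = (28 / 81)    [109 ≡ 28 mod 81]
  = (7 / 81)    [81 ≡ 1 mod 8 ⇒ (2 / 81)^2 = +1]
  = (81 / 7)    [QR: 81 ≡ 1 mod 4, sign kept]
  = (4 / 7)    [81 ≡ 4 mod 7]
  = (1 / 7)    [7 ≡ 7 mod 8 ⇒ (2 / 7)^2 = +1]
  = 1    [(1 / 7) = 1]

1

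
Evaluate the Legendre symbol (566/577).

(566/577)
  = (283/577)    [577 ≡ 1 mod 8 ⇒ (2/577) = +1]
  = (577/283)    [QR: 577 ≡ 1 mod 4, sign kept]
  = (11/283)    [577 ≡ 11 mod 283]
  = -(283/11)    [QR: both ≡ 3 mod 4, sign flips]
  = -(8/11)    [283 ≡ 8 mod 11]
  = (1/11)    [11 ≡ 3 mod 8 ⇒ (2/11)^3 = -1]
  = 1    [(1/11) = 1]

1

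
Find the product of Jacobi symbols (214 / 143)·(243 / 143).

-1

By multiplicativity, (214·243 / 143) = (214 / 143)·(243 / 143).
First factor (214 / 143):
Reduce the numerator: 214 ≡ 71 (mod 143), so (214 / 143) = (71 / 143).
Both 71 ≡ 3 and 143 ≡ 3 (mod 4), so reciprocity gives (71 / 143) = -(143 / 71). Reduce: 143 ≡ 1 (mod 71). Now have -(1 / 71).
(1 / 71) = 1. Collecting the sign factors: -1.
Second factor (243 / 143):
Reduce the numerator: 243 ≡ 100 (mod 143), so (243 / 143) = (100 / 143).
Factor out 2: 100 = 2^2·25. Since 143 ≡ 7 (mod 8), (2 / 143) = +1, and (2 / 143)^2 = +1. Now have (25 / 143).
25 ≡ 1 (mod 4), so quadratic reciprocity gives (25 / 143) = (143 / 25). Reduce: 143 ≡ 18 (mod 25). Now have (18 / 25).
Factor out 2: 18 = 2·9. Since 25 ≡ 1 (mod 8), (2 / 25) = +1. Now have (9 / 25).
9 ≡ 1 (mod 4), so quadratic reciprocity gives (9 / 25) = (25 / 9). Reduce: 25 ≡ 7 (mod 9). Now have (7 / 9).
9 ≡ 1 (mod 4), so quadratic reciprocity gives (7 / 9) = (9 / 7). Reduce: 9 ≡ 2 (mod 7). Now have (2 / 7).
Factor out 2: 2 = 2. Since 7 ≡ 7 (mod 8), (2 / 7) = +1. Now have (1 / 7).
(1 / 7) = 1. Collecting the sign factors: 1.
Product: (-1)·(1) = -1.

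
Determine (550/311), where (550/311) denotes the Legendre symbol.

Reduce the numerator: 550 ≡ 239 (mod 311), so (550/311) = (239/311).
Both 239 ≡ 3 and 311 ≡ 3 (mod 4), so reciprocity gives (239/311) = -(311/239). Reduce: 311 ≡ 72 (mod 239). Now have -(72/239).
Factor out 2: 72 = 2^3·9. Since 239 ≡ 7 (mod 8), (2/239) = +1, and (2/239)^3 = +1. Now have -(9/239).
9 ≡ 1 (mod 4), so quadratic reciprocity gives (9/239) = (239/9). Reduce: 239 ≡ 5 (mod 9). Now have -(5/9).
5 ≡ 1 (mod 4), so quadratic reciprocity gives (5/9) = (9/5). Reduce: 9 ≡ 4 (mod 5). Now have -(4/5).
Factor out 2: 4 = 2^2. Since 5 ≡ 5 (mod 8), (2/5) = -1, and (2/5)^2 = +1. Now have -(1/5).
(1/5) = 1. Collecting the sign factors: -1.

-1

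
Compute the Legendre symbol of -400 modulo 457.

1

(-400/457)
  = (400/457)    [457 ≡ 1 mod 4 ⇒ (-1/457) = +1]
  = (25/457)    [457 ≡ 1 mod 8 ⇒ (2/457)^4 = +1]
  = (457/25)    [QR: 25 ≡ 1 mod 4, sign kept]
  = (7/25)    [457 ≡ 7 mod 25]
  = (25/7)    [QR: 25 ≡ 1 mod 4, sign kept]
  = (4/7)    [25 ≡ 4 mod 7]
  = (1/7)    [7 ≡ 7 mod 8 ⇒ (2/7)^2 = +1]
  = 1    [(1/7) = 1]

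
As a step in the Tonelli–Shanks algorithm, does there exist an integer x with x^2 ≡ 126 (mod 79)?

no

(126/79)
  = (47/79)    [126 ≡ 47 mod 79]
  = -(79/47)    [QR: both ≡ 3 mod 4, sign flips]
  = -(32/47)    [79 ≡ 32 mod 47]
  = -(1/47)    [47 ≡ 7 mod 8 ⇒ (2/47)^5 = +1]
  = -1    [(1/47) = 1]
The Legendre symbol is -1, so x^2 ≡ 126 (mod 79) has no solution.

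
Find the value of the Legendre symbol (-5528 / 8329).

1

(-5528 / 8329)
  = (2801 / 8329)    [-5528 ≡ 2801 mod 8329]
  = (8329 / 2801)    [QR: 2801 ≡ 1 mod 4, sign kept]
  = (2727 / 2801)    [8329 ≡ 2727 mod 2801]
  = (2801 / 2727)    [QR: 2801 ≡ 1 mod 4, sign kept]
  = (74 / 2727)    [2801 ≡ 74 mod 2727]
  = (37 / 2727)    [2727 ≡ 7 mod 8 ⇒ (2 / 2727) = +1]
  = (2727 / 37)    [QR: 37 ≡ 1 mod 4, sign kept]
  = (26 / 37)    [2727 ≡ 26 mod 37]
  = -(13 / 37)    [37 ≡ 5 mod 8 ⇒ (2 / 37) = -1]
  = -(37 / 13)    [QR: 13 ≡ 1 mod 4, sign kept]
  = -(11 / 13)    [37 ≡ 11 mod 13]
  = -(13 / 11)    [QR: 13 ≡ 1 mod 4, sign kept]
  = -(2 / 11)    [13 ≡ 2 mod 11]
  = (1 / 11)    [11 ≡ 3 mod 8 ⇒ (2 / 11) = -1]
  = 1    [(1 / 11) = 1]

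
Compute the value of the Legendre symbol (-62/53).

1

Pull out -1: (-62/53) = (-1/53)·(62/53). Since 53 ≡ 1 (mod 4), (-1/53) = +1. Now have (62/53).
Reduce the numerator: 62 ≡ 9 (mod 53), so (62/53) = (9/53).
9 ≡ 1 (mod 4), so quadratic reciprocity gives (9/53) = (53/9). Reduce: 53 ≡ 8 (mod 9). Now have (8/9).
Factor out 2: 8 = 2^3. Since 9 ≡ 1 (mod 8), (2/9) = +1, and (2/9)^3 = +1. Now have (1/9).
(1/9) = 1. Collecting the sign factors: 1.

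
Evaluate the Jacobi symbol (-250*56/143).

1

By multiplicativity, (-250·56/143) = (-250/143)·(56/143).
First factor (-250/143):
Reduce the numerator: -250 ≡ 36 (mod 143), so (-250/143) = (36/143).
Factor out 2: 36 = 2^2·9. Since 143 ≡ 7 (mod 8), (2/143) = +1, and (2/143)^2 = +1. Now have (9/143).
9 ≡ 1 (mod 4), so quadratic reciprocity gives (9/143) = (143/9). Reduce: 143 ≡ 8 (mod 9). Now have (8/9).
Factor out 2: 8 = 2^3. Since 9 ≡ 1 (mod 8), (2/9) = +1, and (2/9)^3 = +1. Now have (1/9).
(1/9) = 1. Collecting the sign factors: 1.
Second factor (56/143):
Factor out 2: 56 = 2^3·7. Since 143 ≡ 7 (mod 8), (2/143) = +1, and (2/143)^3 = +1. Now have (7/143).
Both 7 ≡ 3 and 143 ≡ 3 (mod 4), so reciprocity gives (7/143) = -(143/7). Reduce: 143 ≡ 3 (mod 7). Now have -(3/7).
Both 3 ≡ 3 and 7 ≡ 3 (mod 4), so reciprocity gives (3/7) = -(7/3). Reduce: 7 ≡ 1 (mod 3). Now have (1/3).
(1/3) = 1. Collecting the sign factors: 1.
Product: (1)·(1) = 1.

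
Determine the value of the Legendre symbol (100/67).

1

Reduce the numerator: 100 ≡ 33 (mod 67), so (100/67) = (33/67).
33 ≡ 1 (mod 4), so quadratic reciprocity gives (33/67) = (67/33). Reduce: 67 ≡ 1 (mod 33). Now have (1/33).
(1/33) = 1. Collecting the sign factors: 1.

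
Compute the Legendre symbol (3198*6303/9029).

1

By multiplicativity, (3198·6303/9029) = (3198/9029)·(6303/9029).
First factor (3198/9029):
Factor out 2: 3198 = 2·1599. Since 9029 ≡ 5 (mod 8), (2/9029) = -1. Now have -(1599/9029).
9029 ≡ 1 (mod 4), so quadratic reciprocity gives (1599/9029) = (9029/1599). Reduce: 9029 ≡ 1034 (mod 1599). Now have -(1034/1599).
Factor out 2: 1034 = 2·517. Since 1599 ≡ 7 (mod 8), (2/1599) = +1. Now have -(517/1599).
517 ≡ 1 (mod 4), so quadratic reciprocity gives (517/1599) = (1599/517). Reduce: 1599 ≡ 48 (mod 517). Now have -(48/517).
Factor out 2: 48 = 2^4·3. Since 517 ≡ 5 (mod 8), (2/517) = -1, and (2/517)^4 = +1. Now have -(3/517).
517 ≡ 1 (mod 4), so quadratic reciprocity gives (3/517) = (517/3). Reduce: 517 ≡ 1 (mod 3). Now have -(1/3).
(1/3) = 1. Collecting the sign factors: -1.
Second factor (6303/9029):
9029 ≡ 1 (mod 4), so quadratic reciprocity gives (6303/9029) = (9029/6303). Reduce: 9029 ≡ 2726 (mod 6303). Now have (2726/6303).
Factor out 2: 2726 = 2·1363. Since 6303 ≡ 7 (mod 8), (2/6303) = +1. Now have (1363/6303).
Both 1363 ≡ 3 and 6303 ≡ 3 (mod 4), so reciprocity gives (1363/6303) = -(6303/1363). Reduce: 6303 ≡ 851 (mod 1363). Now have -(851/1363).
Both 851 ≡ 3 and 1363 ≡ 3 (mod 4), so reciprocity gives (851/1363) = -(1363/851). Reduce: 1363 ≡ 512 (mod 851). Now have (512/851).
Factor out 2: 512 = 2^9. Since 851 ≡ 3 (mod 8), (2/851) = -1, and (2/851)^9 = -1. Now have -(1/851).
(1/851) = 1. Collecting the sign factors: -1.
Product: (-1)·(-1) = 1.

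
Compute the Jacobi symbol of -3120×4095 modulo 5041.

1

By multiplicativity, (-3120·4095|5041) = (-3120|5041)·(4095|5041).
First factor (-3120|5041):
Reduce the numerator: -3120 ≡ 1921 (mod 5041), so (-3120|5041) = (1921|5041).
1921 ≡ 1 (mod 4), so quadratic reciprocity gives (1921|5041) = (5041|1921). Reduce: 5041 ≡ 1199 (mod 1921). Now have (1199|1921).
1921 ≡ 1 (mod 4), so quadratic reciprocity gives (1199|1921) = (1921|1199). Reduce: 1921 ≡ 722 (mod 1199). Now have (722|1199).
Factor out 2: 722 = 2·361. Since 1199 ≡ 7 (mod 8), (2|1199) = +1. Now have (361|1199).
361 ≡ 1 (mod 4), so quadratic reciprocity gives (361|1199) = (1199|361). Reduce: 1199 ≡ 116 (mod 361). Now have (116|361).
Factor out 2: 116 = 2^2·29. Since 361 ≡ 1 (mod 8), (2|361) = +1, and (2|361)^2 = +1. Now have (29|361).
29 ≡ 1 (mod 4), so quadratic reciprocity gives (29|361) = (361|29). Reduce: 361 ≡ 13 (mod 29). Now have (13|29).
13 ≡ 1 (mod 4), so quadratic reciprocity gives (13|29) = (29|13). Reduce: 29 ≡ 3 (mod 13). Now have (3|13).
13 ≡ 1 (mod 4), so quadratic reciprocity gives (3|13) = (13|3). Reduce: 13 ≡ 1 (mod 3). Now have (1|3).
(1|3) = 1. Collecting the sign factors: 1.
Second factor (4095|5041):
5041 ≡ 1 (mod 4), so quadratic reciprocity gives (4095|5041) = (5041|4095). Reduce: 5041 ≡ 946 (mod 4095). Now have (946|4095).
Factor out 2: 946 = 2·473. Since 4095 ≡ 7 (mod 8), (2|4095) = +1. Now have (473|4095).
473 ≡ 1 (mod 4), so quadratic reciprocity gives (473|4095) = (4095|473). Reduce: 4095 ≡ 311 (mod 473). Now have (311|473).
473 ≡ 1 (mod 4), so quadratic reciprocity gives (311|473) = (473|311). Reduce: 473 ≡ 162 (mod 311). Now have (162|311).
Factor out 2: 162 = 2·81. Since 311 ≡ 7 (mod 8), (2|311) = +1. Now have (81|311).
81 ≡ 1 (mod 4), so quadratic reciprocity gives (81|311) = (311|81). Reduce: 311 ≡ 68 (mod 81). Now have (68|81).
Factor out 2: 68 = 2^2·17. Since 81 ≡ 1 (mod 8), (2|81) = +1, and (2|81)^2 = +1. Now have (17|81).
17 ≡ 1 (mod 4), so quadratic reciprocity gives (17|81) = (81|17). Reduce: 81 ≡ 13 (mod 17). Now have (13|17).
13 ≡ 1 (mod 4), so quadratic reciprocity gives (13|17) = (17|13). Reduce: 17 ≡ 4 (mod 13). Now have (4|13).
Factor out 2: 4 = 2^2. Since 13 ≡ 5 (mod 8), (2|13) = -1, and (2|13)^2 = +1. Now have (1|13).
(1|13) = 1. Collecting the sign factors: 1.
Product: (1)·(1) = 1.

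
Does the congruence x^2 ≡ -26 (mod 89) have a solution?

Pull out -1: (-26/89) = (-1/89)·(26/89). Since 89 ≡ 1 (mod 4), (-1/89) = +1. Now have (26/89).
Factor out 2: 26 = 2·13. Since 89 ≡ 1 (mod 8), (2/89) = +1. Now have (13/89).
13 ≡ 1 (mod 4), so quadratic reciprocity gives (13/89) = (89/13). Reduce: 89 ≡ 11 (mod 13). Now have (11/13).
13 ≡ 1 (mod 4), so quadratic reciprocity gives (11/13) = (13/11). Reduce: 13 ≡ 2 (mod 11). Now have (2/11).
Factor out 2: 2 = 2. Since 11 ≡ 3 (mod 8), (2/11) = -1. Now have -(1/11).
(1/11) = 1. Collecting the sign factors: -1.
The Legendre symbol is -1, so x^2 ≡ -26 (mod 89) has no solution.

no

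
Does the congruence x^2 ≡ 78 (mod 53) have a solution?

Reduce the numerator: 78 ≡ 25 (mod 53), so (78/53) = (25/53).
25 ≡ 1 (mod 4), so quadratic reciprocity gives (25/53) = (53/25). Reduce: 53 ≡ 3 (mod 25). Now have (3/25).
25 ≡ 1 (mod 4), so quadratic reciprocity gives (3/25) = (25/3). Reduce: 25 ≡ 1 (mod 3). Now have (1/3).
(1/3) = 1. Collecting the sign factors: 1.
(78/53) = 1, and 53 is prime, so 78 is a quadratic residue mod 53.

yes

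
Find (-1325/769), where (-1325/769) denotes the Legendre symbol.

Reduce the numerator: -1325 ≡ 213 (mod 769), so (-1325/769) = (213/769).
213 ≡ 1 (mod 4), so quadratic reciprocity gives (213/769) = (769/213). Reduce: 769 ≡ 130 (mod 213). Now have (130/213).
Factor out 2: 130 = 2·65. Since 213 ≡ 5 (mod 8), (2/213) = -1. Now have -(65/213).
65 ≡ 1 (mod 4), so quadratic reciprocity gives (65/213) = (213/65). Reduce: 213 ≡ 18 (mod 65). Now have -(18/65).
Factor out 2: 18 = 2·9. Since 65 ≡ 1 (mod 8), (2/65) = +1. Now have -(9/65).
9 ≡ 1 (mod 4), so quadratic reciprocity gives (9/65) = (65/9). Reduce: 65 ≡ 2 (mod 9). Now have -(2/9).
Factor out 2: 2 = 2. Since 9 ≡ 1 (mod 8), (2/9) = +1. Now have -(1/9).
(1/9) = 1. Collecting the sign factors: -1.

-1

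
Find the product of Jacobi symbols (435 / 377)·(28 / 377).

By multiplicativity, (435·28 / 377) = (435 / 377)·(28 / 377).
First factor (435 / 377):
Reduce the numerator: 435 ≡ 58 (mod 377), so (435 / 377) = (58 / 377).
Factor out 2: 58 = 2·29. Since 377 ≡ 1 (mod 8), (2 / 377) = +1. Now have (29 / 377).
29 ≡ 1 (mod 4), so quadratic reciprocity gives (29 / 377) = (377 / 29). Reduce: 377 ≡ 0 (mod 29). Now have (0 / 29).
The numerator is now 0 with denominator 29 > 1: the symbol is 0.
Second factor (28 / 377):
Factor out 2: 28 = 2^2·7. Since 377 ≡ 1 (mod 8), (2 / 377) = +1, and (2 / 377)^2 = +1. Now have (7 / 377).
377 ≡ 1 (mod 4), so quadratic reciprocity gives (7 / 377) = (377 / 7). Reduce: 377 ≡ 6 (mod 7). Now have (6 / 7).
Factor out 2: 6 = 2·3. Since 7 ≡ 7 (mod 8), (2 / 7) = +1. Now have (3 / 7).
Both 3 ≡ 3 and 7 ≡ 3 (mod 4), so reciprocity gives (3 / 7) = -(7 / 3). Reduce: 7 ≡ 1 (mod 3). Now have -(1 / 3).
(1 / 3) = 1. Collecting the sign factors: -1.
Product: (0)·(-1) = 0.

0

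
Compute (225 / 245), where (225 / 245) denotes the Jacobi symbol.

(225 / 245)
  = (245 / 225)    [QR: 225 ≡ 1 mod 4, sign kept]
  = (20 / 225)    [245 ≡ 20 mod 225]
  = (5 / 225)    [225 ≡ 1 mod 8 ⇒ (2 / 225)^2 = +1]
  = (225 / 5)    [QR: 5 ≡ 1 mod 4, sign kept]
  = (0 / 5)    [225 ≡ 0 mod 5]
  = 0    [numerator 0, gcd > 1]

0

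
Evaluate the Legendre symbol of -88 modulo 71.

(-88/71)
  = -(88/71)    [71 ≡ 3 mod 4 ⇒ (-1/71) = -1]
  = -(17/71)    [88 ≡ 17 mod 71]
  = -(71/17)    [QR: 17 ≡ 1 mod 4, sign kept]
  = -(3/17)    [71 ≡ 3 mod 17]
  = -(17/3)    [QR: 17 ≡ 1 mod 4, sign kept]
  = -(2/3)    [17 ≡ 2 mod 3]
  = (1/3)    [3 ≡ 3 mod 8 ⇒ (2/3) = -1]
  = 1    [(1/3) = 1]

1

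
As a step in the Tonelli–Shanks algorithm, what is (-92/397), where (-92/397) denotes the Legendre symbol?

Reduce the numerator: -92 ≡ 305 (mod 397), so (-92/397) = (305/397).
305 ≡ 1 (mod 4), so quadratic reciprocity gives (305/397) = (397/305). Reduce: 397 ≡ 92 (mod 305). Now have (92/305).
Factor out 2: 92 = 2^2·23. Since 305 ≡ 1 (mod 8), (2/305) = +1, and (2/305)^2 = +1. Now have (23/305).
305 ≡ 1 (mod 4), so quadratic reciprocity gives (23/305) = (305/23). Reduce: 305 ≡ 6 (mod 23). Now have (6/23).
Factor out 2: 6 = 2·3. Since 23 ≡ 7 (mod 8), (2/23) = +1. Now have (3/23).
Both 3 ≡ 3 and 23 ≡ 3 (mod 4), so reciprocity gives (3/23) = -(23/3). Reduce: 23 ≡ 2 (mod 3). Now have -(2/3).
Factor out 2: 2 = 2. Since 3 ≡ 3 (mod 8), (2/3) = -1. Now have (1/3).
(1/3) = 1. Collecting the sign factors: 1.

1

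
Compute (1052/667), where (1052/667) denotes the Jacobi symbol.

1

Reduce the numerator: 1052 ≡ 385 (mod 667), so (1052/667) = (385/667).
385 ≡ 1 (mod 4), so quadratic reciprocity gives (385/667) = (667/385). Reduce: 667 ≡ 282 (mod 385). Now have (282/385).
Factor out 2: 282 = 2·141. Since 385 ≡ 1 (mod 8), (2/385) = +1. Now have (141/385).
141 ≡ 1 (mod 4), so quadratic reciprocity gives (141/385) = (385/141). Reduce: 385 ≡ 103 (mod 141). Now have (103/141).
141 ≡ 1 (mod 4), so quadratic reciprocity gives (103/141) = (141/103). Reduce: 141 ≡ 38 (mod 103). Now have (38/103).
Factor out 2: 38 = 2·19. Since 103 ≡ 7 (mod 8), (2/103) = +1. Now have (19/103).
Both 19 ≡ 3 and 103 ≡ 3 (mod 4), so reciprocity gives (19/103) = -(103/19). Reduce: 103 ≡ 8 (mod 19). Now have -(8/19).
Factor out 2: 8 = 2^3. Since 19 ≡ 3 (mod 8), (2/19) = -1, and (2/19)^3 = -1. Now have (1/19).
(1/19) = 1. Collecting the sign factors: 1.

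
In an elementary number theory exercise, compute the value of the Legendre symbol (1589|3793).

1589 ≡ 1 (mod 4), so quadratic reciprocity gives (1589|3793) = (3793|1589). Reduce: 3793 ≡ 615 (mod 1589). Now have (615|1589).
1589 ≡ 1 (mod 4), so quadratic reciprocity gives (615|1589) = (1589|615). Reduce: 1589 ≡ 359 (mod 615). Now have (359|615).
Both 359 ≡ 3 and 615 ≡ 3 (mod 4), so reciprocity gives (359|615) = -(615|359). Reduce: 615 ≡ 256 (mod 359). Now have -(256|359).
Factor out 2: 256 = 2^8. Since 359 ≡ 7 (mod 8), (2|359) = +1, and (2|359)^8 = +1. Now have -(1|359).
(1|359) = 1. Collecting the sign factors: -1.

-1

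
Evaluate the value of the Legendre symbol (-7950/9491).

Reduce the numerator: -7950 ≡ 1541 (mod 9491), so (-7950/9491) = (1541/9491).
1541 ≡ 1 (mod 4), so quadratic reciprocity gives (1541/9491) = (9491/1541). Reduce: 9491 ≡ 245 (mod 1541). Now have (245/1541).
245 ≡ 1 (mod 4), so quadratic reciprocity gives (245/1541) = (1541/245). Reduce: 1541 ≡ 71 (mod 245). Now have (71/245).
245 ≡ 1 (mod 4), so quadratic reciprocity gives (71/245) = (245/71). Reduce: 245 ≡ 32 (mod 71). Now have (32/71).
Factor out 2: 32 = 2^5. Since 71 ≡ 7 (mod 8), (2/71) = +1, and (2/71)^5 = +1. Now have (1/71).
(1/71) = 1. Collecting the sign factors: 1.

1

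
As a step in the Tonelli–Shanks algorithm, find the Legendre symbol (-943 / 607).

1

Reduce the numerator: -943 ≡ 271 (mod 607), so (-943 / 607) = (271 / 607).
Both 271 ≡ 3 and 607 ≡ 3 (mod 4), so reciprocity gives (271 / 607) = -(607 / 271). Reduce: 607 ≡ 65 (mod 271). Now have -(65 / 271).
65 ≡ 1 (mod 4), so quadratic reciprocity gives (65 / 271) = (271 / 65). Reduce: 271 ≡ 11 (mod 65). Now have -(11 / 65).
65 ≡ 1 (mod 4), so quadratic reciprocity gives (11 / 65) = (65 / 11). Reduce: 65 ≡ 10 (mod 11). Now have -(10 / 11).
Factor out 2: 10 = 2·5. Since 11 ≡ 3 (mod 8), (2 / 11) = -1. Now have (5 / 11).
5 ≡ 1 (mod 4), so quadratic reciprocity gives (5 / 11) = (11 / 5). Reduce: 11 ≡ 1 (mod 5). Now have (1 / 5).
(1 / 5) = 1. Collecting the sign factors: 1.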